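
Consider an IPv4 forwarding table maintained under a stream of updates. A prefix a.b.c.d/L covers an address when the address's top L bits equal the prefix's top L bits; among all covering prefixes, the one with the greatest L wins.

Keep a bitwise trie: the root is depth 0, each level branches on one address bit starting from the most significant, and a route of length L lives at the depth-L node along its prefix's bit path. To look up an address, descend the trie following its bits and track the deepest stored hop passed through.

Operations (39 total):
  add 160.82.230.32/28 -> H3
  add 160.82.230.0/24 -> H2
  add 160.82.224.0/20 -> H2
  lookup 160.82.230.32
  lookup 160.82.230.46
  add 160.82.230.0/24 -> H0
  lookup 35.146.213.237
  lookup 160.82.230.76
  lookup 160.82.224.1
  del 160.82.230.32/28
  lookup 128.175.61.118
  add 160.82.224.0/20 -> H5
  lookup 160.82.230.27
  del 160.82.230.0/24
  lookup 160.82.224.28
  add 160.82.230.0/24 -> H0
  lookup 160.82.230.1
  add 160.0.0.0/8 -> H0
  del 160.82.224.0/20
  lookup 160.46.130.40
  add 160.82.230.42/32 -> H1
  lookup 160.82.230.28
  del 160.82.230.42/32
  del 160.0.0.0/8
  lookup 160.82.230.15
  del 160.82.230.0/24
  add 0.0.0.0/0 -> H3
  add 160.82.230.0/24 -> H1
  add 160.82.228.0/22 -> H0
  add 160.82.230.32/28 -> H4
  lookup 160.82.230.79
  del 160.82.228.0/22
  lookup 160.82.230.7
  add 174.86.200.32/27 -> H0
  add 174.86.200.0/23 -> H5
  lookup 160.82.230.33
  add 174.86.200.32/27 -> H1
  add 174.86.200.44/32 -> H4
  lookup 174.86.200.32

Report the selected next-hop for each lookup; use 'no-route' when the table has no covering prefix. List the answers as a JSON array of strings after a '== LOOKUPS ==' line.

Process each operation:
  + 160.82.230.32/28 (H3) depth=28
  + 160.82.230.0/24 (H2) depth=24
  + 160.82.224.0/20 (H2) depth=20
  lookup 160.82.230.32: bits 1010000001010010111001100010 walk d0:-→d1:-→d2:-→d3:-→d4:-→d5:-→d6:-→d7:-→d8:-→d9:-→d10:-→d11:-→d12:-→d13:-→d14:-→d15:-→d16:-→d17:-→d18:-→d19:-→d20:H2→d21:-→d22:-→d23:-→d24:H2→d25:-→d26:-→d27:-→d28:H3 -> H3
  lookup 160.82.230.46: bits 1010000001010010111001100010 walk d0:-→d1:-→d2:-→d3:-→d4:-→d5:-→d6:-→d7:-→d8:-→d9:-→d10:-→d11:-→d12:-→d13:-→d14:-→d15:-→d16:-→d17:-→d18:-→d19:-→d20:H2→d21:-→d22:-→d23:-→d24:H2→d25:-→d26:-→d27:-→d28:H3 -> H3
  + 160.82.230.0/24 (H0) depth=24
  lookup 35.146.213.237: bits ε walk d0:- -> no-route
  lookup 160.82.230.76: bits 1010000001010010111001100 walk d0:-→d1:-→d2:-→d3:-→d4:-→d5:-→d6:-→d7:-→d8:-→d9:-→d10:-→d11:-→d12:-→d13:-→d14:-→d15:-→d16:-→d17:-→d18:-→d19:-→d20:H2→d21:-→d22:-→d23:-→d24:H0→d25:- -> H0
  lookup 160.82.224.1: bits 101000000101001011100 walk d0:-→d1:-→d2:-→d3:-→d4:-→d5:-→d6:-→d7:-→d8:-→d9:-→d10:-→d11:-→d12:-→d13:-→d14:-→d15:-→d16:-→d17:-→d18:-→d19:-→d20:H2→d21:- -> H2
  - 160.82.230.32/28 clear@28
  lookup 128.175.61.118: bits 10 walk d0:-→d1:-→d2:- -> no-route
  + 160.82.224.0/20 (H5) depth=20
  lookup 160.82.230.27: bits 10100000010100101110011000 walk d0:-→d1:-→d2:-→d3:-→d4:-→d5:-→d6:-→d7:-→d8:-→d9:-→d10:-→d11:-→d12:-→d13:-→d14:-→d15:-→d16:-→d17:-→d18:-→d19:-→d20:H5→d21:-→d22:-→d23:-→d24:H0→d25:-→d26:- -> H0
  - 160.82.230.0/24 clear@24
  lookup 160.82.224.28: bits 101000000101001011100 walk d0:-→d1:-→d2:-→d3:-→d4:-→d5:-→d6:-→d7:-→d8:-→d9:-→d10:-→d11:-→d12:-→d13:-→d14:-→d15:-→d16:-→d17:-→d18:-→d19:-→d20:H5→d21:- -> H5
  + 160.82.230.0/24 (H0) depth=24
  lookup 160.82.230.1: bits 10100000010100101110011000 walk d0:-→d1:-→d2:-→d3:-→d4:-→d5:-→d6:-→d7:-→d8:-→d9:-→d10:-→d11:-→d12:-→d13:-→d14:-→d15:-→d16:-→d17:-→d18:-→d19:-→d20:H5→d21:-→d22:-→d23:-→d24:H0→d25:-→d26:- -> H0
  + 160.0.0.0/8 (H0) depth=8
  - 160.82.224.0/20 clear@20
  lookup 160.46.130.40: bits 101000000 walk d0:-→d1:-→d2:-→d3:-→d4:-→d5:-→d6:-→d7:-→d8:H0→d9:- -> H0
  + 160.82.230.42/32 (H1) depth=32
  lookup 160.82.230.28: bits 10100000010100101110011000 walk d0:-→d1:-→d2:-→d3:-→d4:-→d5:-→d6:-→d7:-→d8:H0→d9:-→d10:-→d11:-→d12:-→d13:-→d14:-→d15:-→d16:-→d17:-→d18:-→d19:-→d20:-→d21:-→d22:-→d23:-→d24:H0→d25:-→d26:- -> H0
  - 160.82.230.42/32 clear@32
  - 160.0.0.0/8 clear@8
  lookup 160.82.230.15: bits 10100000010100101110011000 walk d0:-→d1:-→d2:-→d3:-→d4:-→d5:-→d6:-→d7:-→d8:-→d9:-→d10:-→d11:-→d12:-→d13:-→d14:-→d15:-→d16:-→d17:-→d18:-→d19:-→d20:-→d21:-→d22:-→d23:-→d24:H0→d25:-→d26:- -> H0
  - 160.82.230.0/24 clear@24
  + 0.0.0.0/0 (H3) depth=0
  + 160.82.230.0/24 (H1) depth=24
  + 160.82.228.0/22 (H0) depth=22
  + 160.82.230.32/28 (H4) depth=28
  lookup 160.82.230.79: bits 1010000001010010111001100 walk d0:H3→d1:-→d2:-→d3:-→d4:-→d5:-→d6:-→d7:-→d8:-→d9:-→d10:-→d11:-→d12:-→d13:-→d14:-→d15:-→d16:-→d17:-→d18:-→d19:-→d20:-→d21:-→d22:H0→d23:-→d24:H1→d25:- -> H1
  - 160.82.228.0/22 clear@22
  lookup 160.82.230.7: bits 10100000010100101110011000 walk d0:H3→d1:-→d2:-→d3:-→d4:-→d5:-→d6:-→d7:-→d8:-→d9:-→d10:-→d11:-→d12:-→d13:-→d14:-→d15:-→d16:-→d17:-→d18:-→d19:-→d20:-→d21:-→d22:-→d23:-→d24:H1→d25:-→d26:- -> H1
  + 174.86.200.32/27 (H0) depth=27
  + 174.86.200.0/23 (H5) depth=23
  lookup 160.82.230.33: bits 1010000001010010111001100010 walk d0:H3→d1:-→d2:-→d3:-→d4:-→d5:-→d6:-→d7:-→d8:-→d9:-→d10:-→d11:-→d12:-→d13:-→d14:-→d15:-→d16:-→d17:-→d18:-→d19:-→d20:-→d21:-→d22:-→d23:-→d24:H1→d25:-→d26:-→d27:-→d28:H4 -> H4
  + 174.86.200.32/27 (H1) depth=27
  + 174.86.200.44/32 (H4) depth=32
  lookup 174.86.200.32: bits 1010111001010110110010000010 walk d0:H3→d1:-→d2:-→d3:-→d4:-→d5:-→d6:-→d7:-→d8:-→d9:-→d10:-→d11:-→d12:-→d13:-→d14:-→d15:-→d16:-→d17:-→d18:-→d19:-→d20:-→d21:-→d22:-→d23:H5→d24:-→d25:-→d26:-→d27:H1→d28:- -> H1

== LOOKUPS ==
["H3","H3","no-route","H0","H2","no-route","H0","H5","H0","H0","H0","H0","H1","H1","H4","H1"]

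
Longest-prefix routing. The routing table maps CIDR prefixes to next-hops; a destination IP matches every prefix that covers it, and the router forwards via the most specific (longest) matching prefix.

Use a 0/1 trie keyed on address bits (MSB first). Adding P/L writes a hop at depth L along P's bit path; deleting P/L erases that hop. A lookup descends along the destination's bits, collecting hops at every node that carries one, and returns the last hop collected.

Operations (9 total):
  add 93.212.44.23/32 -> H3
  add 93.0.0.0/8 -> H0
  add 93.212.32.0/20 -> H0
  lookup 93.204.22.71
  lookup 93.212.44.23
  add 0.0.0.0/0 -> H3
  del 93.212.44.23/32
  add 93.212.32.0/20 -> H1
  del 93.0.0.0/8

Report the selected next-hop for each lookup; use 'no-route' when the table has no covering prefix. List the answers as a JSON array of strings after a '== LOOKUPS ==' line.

Apply in order:
  add 93.212.44.23/32 -> H3 at depth 32
  add 93.0.0.0/8 -> H0 at depth 8
  add 93.212.32.0/20 -> H0 at depth 20
  lookup 93.204.22.71: bits 01011101110 walk d0:-→d1:-→d2:-→d3:-→d4:-→d5:-→d6:-→d7:-→d8:H0→d9:-→d10:-→d11:- -> H0
  lookup 93.212.44.23: bits 01011101110101000010110000010111 walk d0:-→d1:-→d2:-→d3:-→d4:-→d5:-→d6:-→d7:-→d8:H0→d9:-→d10:-→d11:-→d12:-→d13:-→d14:-→d15:-→d16:-→d17:-→d18:-→d19:-→d20:H0→d21:-→d22:-→d23:-→d24:-→d25:-→d26:-→d27:-→d28:-→d29:-→d30:-→d31:-→d32:H3 -> H3
  add 0.0.0.0/0 -> H3 at depth 0
  del 93.212.44.23/32 (clear depth 32)
  add 93.212.32.0/20 -> H1 at depth 20
  del 93.0.0.0/8 (clear depth 8)

== LOOKUPS ==
["H0","H3"]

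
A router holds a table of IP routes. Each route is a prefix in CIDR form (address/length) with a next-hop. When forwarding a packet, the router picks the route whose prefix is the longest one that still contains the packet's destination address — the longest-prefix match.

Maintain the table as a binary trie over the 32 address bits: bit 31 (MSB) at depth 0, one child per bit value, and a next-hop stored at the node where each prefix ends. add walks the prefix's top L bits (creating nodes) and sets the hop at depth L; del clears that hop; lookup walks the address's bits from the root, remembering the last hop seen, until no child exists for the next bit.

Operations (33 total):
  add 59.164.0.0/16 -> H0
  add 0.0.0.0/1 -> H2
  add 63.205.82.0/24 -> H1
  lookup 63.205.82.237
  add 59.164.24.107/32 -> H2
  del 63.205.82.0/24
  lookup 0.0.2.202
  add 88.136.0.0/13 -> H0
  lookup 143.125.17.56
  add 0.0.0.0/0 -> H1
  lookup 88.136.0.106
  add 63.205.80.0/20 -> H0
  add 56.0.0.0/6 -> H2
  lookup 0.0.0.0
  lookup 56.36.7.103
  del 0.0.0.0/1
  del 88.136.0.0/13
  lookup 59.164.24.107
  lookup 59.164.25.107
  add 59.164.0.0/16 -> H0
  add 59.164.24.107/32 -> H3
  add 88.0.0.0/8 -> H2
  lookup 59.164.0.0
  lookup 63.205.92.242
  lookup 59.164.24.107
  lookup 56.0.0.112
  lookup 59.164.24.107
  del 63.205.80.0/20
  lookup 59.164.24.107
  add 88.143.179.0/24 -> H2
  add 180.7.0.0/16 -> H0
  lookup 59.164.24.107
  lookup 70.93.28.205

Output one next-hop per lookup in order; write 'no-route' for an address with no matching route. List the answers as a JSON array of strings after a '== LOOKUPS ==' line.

Apply in order:
  + 59.164.0.0/16 (H0) depth=16
  + 0.0.0.0/1 (H2) depth=1
  + 63.205.82.0/24 (H1) depth=24
  Q 63.205.82.237: descend 001111111100110101010010 ; hops seen [H2,H1] ; pick H1
  + 59.164.24.107/32 (H2) depth=32
  del 63.205.82.0/24 (clear depth 24)
  Q 0.0.2.202: descend 00 ; hops seen [H2] ; pick H2
  + 88.136.0.0/13 (H0) depth=13
  Q 143.125.17.56: descend ε ; hops seen [∅] ; pick no-route
  + 0.0.0.0/0 (H1) depth=0
  Q 88.136.0.106: descend 0101100010001 ; hops seen [H1,H2,H0] ; pick H0
  + 63.205.80.0/20 (H0) depth=20
  + 56.0.0.0/6 (H2) depth=6
  Q 0.0.0.0: descend 00 ; hops seen [H1,H2] ; pick H2
  Q 56.36.7.103: descend 001110 ; hops seen [H1,H2,H2] ; pick H2
  del 0.0.0.0/1 (clear depth 1)
  del 88.136.0.0/13 (clear depth 13)
  Q 59.164.24.107: descend 00111011101001000001100001101011 ; hops seen [H1,H2,H0,H2] ; pick H2
  Q 59.164.25.107: descend 00111011101001000001100 ; hops seen [H1,H2,H0] ; pick H0
  + 59.164.0.0/16 (H0) depth=16
  + 59.164.24.107/32 (H3) depth=32
  + 88.0.0.0/8 (H2) depth=8
  Q 59.164.0.0: descend 0011101110100100000 ; hops seen [H1,H2,H0] ; pick H0
  Q 63.205.92.242: descend 00111111110011010101 ; hops seen [H1,H0] ; pick H0
  Q 59.164.24.107: descend 00111011101001000001100001101011 ; hops seen [H1,H2,H0,H3] ; pick H3
  Q 56.0.0.112: descend 001110 ; hops seen [H1,H2] ; pick H2
  Q 59.164.24.107: descend 00111011101001000001100001101011 ; hops seen [H1,H2,H0,H3] ; pick H3
  del 63.205.80.0/20 (clear depth 20)
  Q 59.164.24.107: descend 00111011101001000001100001101011 ; hops seen [H1,H2,H0,H3] ; pick H3
  + 88.143.179.0/24 (H2) depth=24
  + 180.7.0.0/16 (H0) depth=16
  Q 59.164.24.107: descend 00111011101001000001100001101011 ; hops seen [H1,H2,H0,H3] ; pick H3
  Q 70.93.28.205: descend 010 ; hops seen [H1] ; pick H1

== LOOKUPS ==
["H1","H2","no-route","H0","H2","H2","H2","H0","H0","H0","H3","H2","H3","H3","H3","H1"]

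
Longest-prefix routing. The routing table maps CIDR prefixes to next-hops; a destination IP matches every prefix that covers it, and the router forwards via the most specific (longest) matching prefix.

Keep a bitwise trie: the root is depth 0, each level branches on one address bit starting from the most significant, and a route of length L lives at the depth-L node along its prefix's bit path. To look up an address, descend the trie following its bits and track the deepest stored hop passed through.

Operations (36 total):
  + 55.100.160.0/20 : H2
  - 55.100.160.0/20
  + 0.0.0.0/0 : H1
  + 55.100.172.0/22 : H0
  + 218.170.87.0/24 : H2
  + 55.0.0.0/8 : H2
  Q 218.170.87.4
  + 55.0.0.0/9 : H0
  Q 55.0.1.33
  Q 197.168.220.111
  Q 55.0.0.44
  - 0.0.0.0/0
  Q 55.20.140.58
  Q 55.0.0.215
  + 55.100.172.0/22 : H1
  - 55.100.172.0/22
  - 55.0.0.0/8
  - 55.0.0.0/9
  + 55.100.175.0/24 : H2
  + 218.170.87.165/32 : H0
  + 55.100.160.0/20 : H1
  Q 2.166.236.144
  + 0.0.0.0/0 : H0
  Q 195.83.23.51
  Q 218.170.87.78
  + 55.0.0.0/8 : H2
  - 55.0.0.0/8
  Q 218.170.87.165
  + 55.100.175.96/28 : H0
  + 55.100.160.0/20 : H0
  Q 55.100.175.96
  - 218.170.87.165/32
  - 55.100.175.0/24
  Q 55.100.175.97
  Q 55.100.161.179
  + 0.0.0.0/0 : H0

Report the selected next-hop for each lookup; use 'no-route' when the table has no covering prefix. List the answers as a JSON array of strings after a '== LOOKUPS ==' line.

Apply in order:
  add 55.100.160.0/20 -> H2 at depth 20
  - 55.100.160.0/20 clear@20
  add 0.0.0.0/0 -> H1 at depth 0
  add 55.100.172.0/22 -> H0 at depth 22
  add 218.170.87.0/24 -> H2 at depth 24
  add 55.0.0.0/8 -> H2 at depth 8
  ? 218.170.87.4  path d0:H1→d1:-→d2:-→d3:-→d4:-→d5:-→d6:-→d7:-→d8:-→d9:-→d10:-→d11:-→d12:-→d13:-→d14:-→d15:-→d16:-→d17:-→d18:-→d19:-→d20:-→d21:-→d22:-→d23:-→d24:H2  best=H2
  add 55.0.0.0/9 -> H0 at depth 9
  ? 55.0.1.33  path d0:H1→d1:-→d2:-→d3:-→d4:-→d5:-→d6:-→d7:-→d8:H2→d9:H0  best=H0
  ? 197.168.220.111  path d0:H1→d1:-→d2:-→d3:-  best=H1
  ? 55.0.0.44  path d0:H1→d1:-→d2:-→d3:-→d4:-→d5:-→d6:-→d7:-→d8:H2→d9:H0  best=H0
  - 0.0.0.0/0 clear@0
  ? 55.20.140.58  path d0:-→d1:-→d2:-→d3:-→d4:-→d5:-→d6:-→d7:-→d8:H2→d9:H0  best=H0
  ? 55.0.0.215  path d0:-→d1:-→d2:-→d3:-→d4:-→d5:-→d6:-→d7:-→d8:H2→d9:H0  best=H0
  add 55.100.172.0/22 -> H1 at depth 22
  - 55.100.172.0/22 clear@22
  - 55.0.0.0/8 clear@8
  - 55.0.0.0/9 clear@9
  add 55.100.175.0/24 -> H2 at depth 24
  add 218.170.87.165/32 -> H0 at depth 32
  add 55.100.160.0/20 -> H1 at depth 20
  ? 2.166.236.144  path d0:-→d1:-→d2:-  best=no-route
  add 0.0.0.0/0 -> H0 at depth 0
  ? 195.83.23.51  path d0:H0→d1:-→d2:-→d3:-  best=H0
  ? 218.170.87.78  path d0:H0→d1:-→d2:-→d3:-→d4:-→d5:-→d6:-→d7:-→d8:-→d9:-→d10:-→d11:-→d12:-→d13:-→d14:-→d15:-→d16:-→d17:-→d18:-→d19:-→d20:-→d21:-→d22:-→d23:-→d24:H2  best=H2
  add 55.0.0.0/8 -> H2 at depth 8
  - 55.0.0.0/8 clear@8
  ? 218.170.87.165  path d0:H0→d1:-→d2:-→d3:-→d4:-→d5:-→d6:-→d7:-→d8:-→d9:-→d10:-→d11:-→d12:-→d13:-→d14:-→d15:-→d16:-→d17:-→d18:-→d19:-→d20:-→d21:-→d22:-→d23:-→d24:H2→d25:-→d26:-→d27:-→d28:-→d29:-→d30:-→d31:-→d32:H0  best=H0
  add 55.100.175.96/28 -> H0 at depth 28
  add 55.100.160.0/20 -> H0 at depth 20
  ? 55.100.175.96  path d0:H0→d1:-→d2:-→d3:-→d4:-→d5:-→d6:-→d7:-→d8:-→d9:-→d10:-→d11:-→d12:-→d13:-→d14:-→d15:-→d16:-→d17:-→d18:-→d19:-→d20:H0→d21:-→d22:-→d23:-→d24:H2→d25:-→d26:-→d27:-→d28:H0  best=H0
  - 218.170.87.165/32 clear@32
  - 55.100.175.0/24 clear@24
  ? 55.100.175.97  path d0:H0→d1:-→d2:-→d3:-→d4:-→d5:-→d6:-→d7:-→d8:-→d9:-→d10:-→d11:-→d12:-→d13:-→d14:-→d15:-→d16:-→d17:-→d18:-→d19:-→d20:H0→d21:-→d22:-→d23:-→d24:-→d25:-→d26:-→d27:-→d28:H0  best=H0
  ? 55.100.161.179  path d0:H0→d1:-→d2:-→d3:-→d4:-→d5:-→d6:-→d7:-→d8:-→d9:-→d10:-→d11:-→d12:-→d13:-→d14:-→d15:-→d16:-→d17:-→d18:-→d19:-→d20:H0  best=H0
  add 0.0.0.0/0 -> H0 at depth 0

== LOOKUPS ==
["H2","H0","H1","H0","H0","H0","no-route","H0","H2","H0","H0","H0","H0"]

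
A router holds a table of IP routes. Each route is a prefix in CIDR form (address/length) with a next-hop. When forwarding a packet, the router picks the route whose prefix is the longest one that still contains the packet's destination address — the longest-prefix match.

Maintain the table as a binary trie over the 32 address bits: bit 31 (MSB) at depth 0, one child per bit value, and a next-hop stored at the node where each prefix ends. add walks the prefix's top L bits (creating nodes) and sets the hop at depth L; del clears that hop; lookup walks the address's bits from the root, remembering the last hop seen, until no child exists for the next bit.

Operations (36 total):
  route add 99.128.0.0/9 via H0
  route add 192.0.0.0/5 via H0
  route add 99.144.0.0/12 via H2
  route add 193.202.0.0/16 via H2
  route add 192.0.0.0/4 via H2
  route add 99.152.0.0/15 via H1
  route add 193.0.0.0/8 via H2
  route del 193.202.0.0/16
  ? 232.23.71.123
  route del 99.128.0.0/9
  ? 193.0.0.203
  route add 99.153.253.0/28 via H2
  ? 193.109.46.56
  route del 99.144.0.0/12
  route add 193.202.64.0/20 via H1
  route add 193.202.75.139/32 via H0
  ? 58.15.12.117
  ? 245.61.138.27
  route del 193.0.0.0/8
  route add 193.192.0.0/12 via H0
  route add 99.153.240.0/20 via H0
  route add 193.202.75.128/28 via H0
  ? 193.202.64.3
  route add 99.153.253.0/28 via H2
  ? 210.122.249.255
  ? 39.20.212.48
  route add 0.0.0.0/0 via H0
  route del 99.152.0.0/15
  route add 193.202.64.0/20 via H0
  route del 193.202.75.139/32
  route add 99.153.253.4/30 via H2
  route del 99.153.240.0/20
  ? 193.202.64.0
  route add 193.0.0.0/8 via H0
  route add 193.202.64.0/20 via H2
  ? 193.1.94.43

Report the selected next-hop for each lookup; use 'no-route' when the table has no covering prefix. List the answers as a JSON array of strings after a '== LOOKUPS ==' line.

Apply in order:
  add 99.128.0.0/9 -> H0 at depth 9
  add 192.0.0.0/5 -> H0 at depth 5
  add 99.144.0.0/12 -> H2 at depth 12
  add 193.202.0.0/16 -> H2 at depth 16
  add 192.0.0.0/4 -> H2 at depth 4
  add 99.152.0.0/15 -> H1 at depth 15
  add 193.0.0.0/8 -> H2 at depth 8
  - 193.202.0.0/16 clear@16
  lookup 232.23.71.123: bits 11 walk d0:-→d1:-→d2:- -> no-route
  - 99.128.0.0/9 clear@9
  lookup 193.0.0.203: bits 11000001 walk d0:-→d1:-→d2:-→d3:-→d4:H2→d5:H0→d6:-→d7:-→d8:H2 -> H2
  add 99.153.253.0/28 -> H2 at depth 28
  lookup 193.109.46.56: bits 11000001 walk d0:-→d1:-→d2:-→d3:-→d4:H2→d5:H0→d6:-→d7:-→d8:H2 -> H2
  - 99.144.0.0/12 clear@12
  add 193.202.64.0/20 -> H1 at depth 20
  add 193.202.75.139/32 -> H0 at depth 32
  lookup 58.15.12.117: bits 0 walk d0:-→d1:- -> no-route
  lookup 245.61.138.27: bits 11 walk d0:-→d1:-→d2:- -> no-route
  - 193.0.0.0/8 clear@8
  add 193.192.0.0/12 -> H0 at depth 12
  add 99.153.240.0/20 -> H0 at depth 20
  add 193.202.75.128/28 -> H0 at depth 28
  lookup 193.202.64.3: bits 11000001110010100100 walk d0:-→d1:-→d2:-→d3:-→d4:H2→d5:H0→d6:-→d7:-→d8:-→d9:-→d10:-→d11:-→d12:H0→d13:-→d14:-→d15:-→d16:-→d17:-→d18:-→d19:-→d20:H1 -> H1
  add 99.153.253.0/28 -> H2 at depth 28
  lookup 210.122.249.255: bits 110 walk d0:-→d1:-→d2:-→d3:- -> no-route
  lookup 39.20.212.48: bits 0 walk d0:-→d1:- -> no-route
  add 0.0.0.0/0 -> H0 at depth 0
  - 99.152.0.0/15 clear@15
  add 193.202.64.0/20 -> H0 at depth 20
  - 193.202.75.139/32 clear@32
  add 99.153.253.4/30 -> H2 at depth 30
  - 99.153.240.0/20 clear@20
  lookup 193.202.64.0: bits 11000001110010100100 walk d0:H0→d1:-→d2:-→d3:-→d4:H2→d5:H0→d6:-→d7:-→d8:-→d9:-→d10:-→d11:-→d12:H0→d13:-→d14:-→d15:-→d16:-→d17:-→d18:-→d19:-→d20:H0 -> H0
  add 193.0.0.0/8 -> H0 at depth 8
  add 193.202.64.0/20 -> H2 at depth 20
  lookup 193.1.94.43: bits 11000001 walk d0:H0→d1:-→d2:-→d3:-→d4:H2→d5:H0→d6:-→d7:-→d8:H0 -> H0

== LOOKUPS ==
["no-route","H2","H2","no-route","no-route","H1","no-route","no-route","H0","H0"]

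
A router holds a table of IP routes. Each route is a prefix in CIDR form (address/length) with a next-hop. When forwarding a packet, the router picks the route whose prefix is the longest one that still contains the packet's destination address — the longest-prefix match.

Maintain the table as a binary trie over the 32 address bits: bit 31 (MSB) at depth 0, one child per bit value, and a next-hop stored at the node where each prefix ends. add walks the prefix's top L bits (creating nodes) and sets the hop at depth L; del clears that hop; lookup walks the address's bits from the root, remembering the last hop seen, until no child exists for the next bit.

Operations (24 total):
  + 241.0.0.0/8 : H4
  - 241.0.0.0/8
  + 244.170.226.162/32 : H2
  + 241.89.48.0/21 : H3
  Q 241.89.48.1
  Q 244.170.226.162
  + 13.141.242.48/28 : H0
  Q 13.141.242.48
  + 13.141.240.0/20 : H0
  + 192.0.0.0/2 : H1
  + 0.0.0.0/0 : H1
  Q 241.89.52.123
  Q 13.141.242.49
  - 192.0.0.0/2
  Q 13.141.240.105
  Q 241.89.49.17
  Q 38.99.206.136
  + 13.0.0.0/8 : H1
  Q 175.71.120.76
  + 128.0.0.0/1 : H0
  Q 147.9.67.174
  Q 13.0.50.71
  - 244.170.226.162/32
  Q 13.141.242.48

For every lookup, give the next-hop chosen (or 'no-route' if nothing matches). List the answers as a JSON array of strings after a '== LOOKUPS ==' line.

Apply in order:
  + 241.0.0.0/8 (H4) depth=8
  del 241.0.0.0/8 (clear depth 8)
  + 244.170.226.162/32 (H2) depth=32
  + 241.89.48.0/21 (H3) depth=21
  Q 241.89.48.1: descend 111100010101100100110 ; hops seen [H3] ; pick H3
  Q 244.170.226.162: descend 11110100101010101110001010100010 ; hops seen [H2] ; pick H2
  + 13.141.242.48/28 (H0) depth=28
  Q 13.141.242.48: descend 0000110110001101111100100011 ; hops seen [H0] ; pick H0
  + 13.141.240.0/20 (H0) depth=20
  + 192.0.0.0/2 (H1) depth=2
  + 0.0.0.0/0 (H1) depth=0
  Q 241.89.52.123: descend 111100010101100100110 ; hops seen [H1,H1,H3] ; pick H3
  Q 13.141.242.49: descend 0000110110001101111100100011 ; hops seen [H1,H0,H0] ; pick H0
  del 192.0.0.0/2 (clear depth 2)
  Q 13.141.240.105: descend 0000110110001101111100 ; hops seen [H1,H0] ; pick H0
  Q 241.89.49.17: descend 111100010101100100110 ; hops seen [H1,H3] ; pick H3
  Q 38.99.206.136: descend 00 ; hops seen [H1] ; pick H1
  + 13.0.0.0/8 (H1) depth=8
  Q 175.71.120.76: descend 1 ; hops seen [H1] ; pick H1
  + 128.0.0.0/1 (H0) depth=1
  Q 147.9.67.174: descend 1 ; hops seen [H1,H0] ; pick H0
  Q 13.0.50.71: descend 00001101 ; hops seen [H1,H1] ; pick H1
  del 244.170.226.162/32 (clear depth 32)
  Q 13.141.242.48: descend 0000110110001101111100100011 ; hops seen [H1,H1,H0,H0] ; pick H0

== LOOKUPS ==
["H3","H2","H0","H3","H0","H0","H3","H1","H1","H0","H1","H0"]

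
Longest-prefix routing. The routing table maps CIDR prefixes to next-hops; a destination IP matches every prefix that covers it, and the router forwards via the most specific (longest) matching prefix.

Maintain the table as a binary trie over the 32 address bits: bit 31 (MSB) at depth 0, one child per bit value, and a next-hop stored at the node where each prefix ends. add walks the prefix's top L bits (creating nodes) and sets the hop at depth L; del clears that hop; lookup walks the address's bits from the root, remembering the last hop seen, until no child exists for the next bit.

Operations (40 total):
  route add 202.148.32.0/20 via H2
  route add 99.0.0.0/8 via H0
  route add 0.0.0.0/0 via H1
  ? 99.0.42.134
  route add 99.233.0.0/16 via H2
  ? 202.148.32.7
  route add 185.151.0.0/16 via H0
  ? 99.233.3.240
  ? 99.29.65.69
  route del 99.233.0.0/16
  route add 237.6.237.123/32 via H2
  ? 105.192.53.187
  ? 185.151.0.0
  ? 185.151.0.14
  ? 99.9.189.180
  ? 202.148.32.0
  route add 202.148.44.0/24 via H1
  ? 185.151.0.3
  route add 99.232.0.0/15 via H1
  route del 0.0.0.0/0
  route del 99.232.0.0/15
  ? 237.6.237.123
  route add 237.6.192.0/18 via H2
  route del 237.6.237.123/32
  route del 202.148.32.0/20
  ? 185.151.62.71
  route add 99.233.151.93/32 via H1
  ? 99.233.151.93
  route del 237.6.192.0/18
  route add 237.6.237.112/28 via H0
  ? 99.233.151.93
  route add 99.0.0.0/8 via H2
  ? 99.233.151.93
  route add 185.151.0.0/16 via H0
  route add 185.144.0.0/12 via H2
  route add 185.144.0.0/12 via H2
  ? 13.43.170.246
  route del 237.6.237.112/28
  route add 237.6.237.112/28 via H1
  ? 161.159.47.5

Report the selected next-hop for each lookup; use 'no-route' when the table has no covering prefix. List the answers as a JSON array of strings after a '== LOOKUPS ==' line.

Process each operation:
  + 202.148.32.0/20 (H2) depth=20
  + 99.0.0.0/8 (H0) depth=8
  + 0.0.0.0/0 (H1) depth=0
  Q 99.0.42.134: descend 01100011 ; hops seen [H1,H0] ; pick H0
  + 99.233.0.0/16 (H2) depth=16
  Q 202.148.32.7: descend 11001010100101000010 ; hops seen [H1,H2] ; pick H2
  + 185.151.0.0/16 (H0) depth=16
  Q 99.233.3.240: descend 0110001111101001 ; hops seen [H1,H0,H2] ; pick H2
  Q 99.29.65.69: descend 01100011 ; hops seen [H1,H0] ; pick H0
  del 99.233.0.0/16 (clear depth 16)
  + 237.6.237.123/32 (H2) depth=32
  Q 105.192.53.187: descend 0110 ; hops seen [H1] ; pick H1
  Q 185.151.0.0: descend 1011100110010111 ; hops seen [H1,H0] ; pick H0
  Q 185.151.0.14: descend 1011100110010111 ; hops seen [H1,H0] ; pick H0
  Q 99.9.189.180: descend 01100011 ; hops seen [H1,H0] ; pick H0
  Q 202.148.32.0: descend 11001010100101000010 ; hops seen [H1,H2] ; pick H2
  + 202.148.44.0/24 (H1) depth=24
  Q 185.151.0.3: descend 1011100110010111 ; hops seen [H1,H0] ; pick H0
  + 99.232.0.0/15 (H1) depth=15
  del 0.0.0.0/0 (clear depth 0)
  del 99.232.0.0/15 (clear depth 15)
  Q 237.6.237.123: descend 11101101000001101110110101111011 ; hops seen [H2] ; pick H2
  + 237.6.192.0/18 (H2) depth=18
  del 237.6.237.123/32 (clear depth 32)
  del 202.148.32.0/20 (clear depth 20)
  Q 185.151.62.71: descend 1011100110010111 ; hops seen [H0] ; pick H0
  + 99.233.151.93/32 (H1) depth=32
  Q 99.233.151.93: descend 01100011111010011001011101011101 ; hops seen [H0,H1] ; pick H1
  del 237.6.192.0/18 (clear depth 18)
  + 237.6.237.112/28 (H0) depth=28
  Q 99.233.151.93: descend 01100011111010011001011101011101 ; hops seen [H0,H1] ; pick H1
  + 99.0.0.0/8 (H2) depth=8
  Q 99.233.151.93: descend 01100011111010011001011101011101 ; hops seen [H2,H1] ; pick H1
  + 185.151.0.0/16 (H0) depth=16
  + 185.144.0.0/12 (H2) depth=12
  + 185.144.0.0/12 (H2) depth=12
  Q 13.43.170.246: descend 0 ; hops seen [∅] ; pick no-route
  del 237.6.237.112/28 (clear depth 28)
  + 237.6.237.112/28 (H1) depth=28
  Q 161.159.47.5: descend 101 ; hops seen [∅] ; pick no-route

== LOOKUPS ==
["H0","H2","H2","H0","H1","H0","H0","H0","H2","H0","H2","H0","H1","H1","H1","no-route","no-route"]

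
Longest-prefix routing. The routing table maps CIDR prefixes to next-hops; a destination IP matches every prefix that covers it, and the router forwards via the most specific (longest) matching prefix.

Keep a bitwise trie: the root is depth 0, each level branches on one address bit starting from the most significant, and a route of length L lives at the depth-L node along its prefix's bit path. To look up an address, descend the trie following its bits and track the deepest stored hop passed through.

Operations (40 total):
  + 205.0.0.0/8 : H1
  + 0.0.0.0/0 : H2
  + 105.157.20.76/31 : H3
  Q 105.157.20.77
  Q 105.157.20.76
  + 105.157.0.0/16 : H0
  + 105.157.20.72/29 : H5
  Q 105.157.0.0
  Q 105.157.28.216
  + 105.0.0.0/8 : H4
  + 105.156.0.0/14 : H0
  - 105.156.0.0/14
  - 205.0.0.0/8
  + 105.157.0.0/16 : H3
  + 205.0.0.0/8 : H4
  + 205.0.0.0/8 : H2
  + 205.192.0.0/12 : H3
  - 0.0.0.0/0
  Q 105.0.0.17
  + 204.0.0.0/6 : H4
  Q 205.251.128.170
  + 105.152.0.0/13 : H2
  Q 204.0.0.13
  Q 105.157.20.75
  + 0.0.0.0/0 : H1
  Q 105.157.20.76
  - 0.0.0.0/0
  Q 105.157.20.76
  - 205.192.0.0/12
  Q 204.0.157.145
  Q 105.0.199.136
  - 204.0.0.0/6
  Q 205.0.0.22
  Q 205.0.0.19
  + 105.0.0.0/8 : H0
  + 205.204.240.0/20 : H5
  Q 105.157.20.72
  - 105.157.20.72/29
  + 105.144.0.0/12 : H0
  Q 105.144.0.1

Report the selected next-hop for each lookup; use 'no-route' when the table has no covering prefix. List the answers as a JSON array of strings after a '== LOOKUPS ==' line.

Process each operation:
  + 205.0.0.0/8 (H1) depth=8
  + 0.0.0.0/0 (H2) depth=0
  + 105.157.20.76/31 (H3) depth=31
  lookup 105.157.20.77: bits 0110100110011101000101000100110 walk d0:H2→d1:-→d2:-→d3:-→d4:-→d5:-→d6:-→d7:-→d8:-→d9:-→d10:-→d11:-→d12:-→d13:-→d14:-→d15:-→d16:-→d17:-→d18:-→d19:-→d20:-→d21:-→d22:-→d23:-→d24:-→d25:-→d26:-→d27:-→d28:-→d29:-→d30:-→d31:H3 -> H3
  lookup 105.157.20.76: bits 0110100110011101000101000100110 walk d0:H2→d1:-→d2:-→d3:-→d4:-→d5:-→d6:-→d7:-→d8:-→d9:-→d10:-→d11:-→d12:-→d13:-→d14:-→d15:-→d16:-→d17:-→d18:-→d19:-→d20:-→d21:-→d22:-→d23:-→d24:-→d25:-→d26:-→d27:-→d28:-→d29:-→d30:-→d31:H3 -> H3
  + 105.157.0.0/16 (H0) depth=16
  + 105.157.20.72/29 (H5) depth=29
  lookup 105.157.0.0: bits 0110100110011101000 walk d0:H2→d1:-→d2:-→d3:-→d4:-→d5:-→d6:-→d7:-→d8:-→d9:-→d10:-→d11:-→d12:-→d13:-→d14:-→d15:-→d16:H0→d17:-→d18:-→d19:- -> H0
  lookup 105.157.28.216: bits 01101001100111010001 walk d0:H2→d1:-→d2:-→d3:-→d4:-→d5:-→d6:-→d7:-→d8:-→d9:-→d10:-→d11:-→d12:-→d13:-→d14:-→d15:-→d16:H0→d17:-→d18:-→d19:-→d20:- -> H0
  + 105.0.0.0/8 (H4) depth=8
  + 105.156.0.0/14 (H0) depth=14
  del 105.156.0.0/14 (clear depth 14)
  del 205.0.0.0/8 (clear depth 8)
  + 105.157.0.0/16 (H3) depth=16
  + 205.0.0.0/8 (H4) depth=8
  + 205.0.0.0/8 (H2) depth=8
  + 205.192.0.0/12 (H3) depth=12
  del 0.0.0.0/0 (clear depth 0)
  lookup 105.0.0.17: bits 01101001 walk d0:-→d1:-→d2:-→d3:-→d4:-→d5:-→d6:-→d7:-→d8:H4 -> H4
  + 204.0.0.0/6 (H4) depth=6
  lookup 205.251.128.170: bits 1100110111 walk d0:-→d1:-→d2:-→d3:-→d4:-→d5:-→d6:H4→d7:-→d8:H2→d9:-→d10:- -> H2
  + 105.152.0.0/13 (H2) depth=13
  lookup 204.0.0.13: bits 1100110 walk d0:-→d1:-→d2:-→d3:-→d4:-→d5:-→d6:H4→d7:- -> H4
  lookup 105.157.20.75: bits 01101001100111010001010001001 walk d0:-→d1:-→d2:-→d3:-→d4:-→d5:-→d6:-→d7:-→d8:H4→d9:-→d10:-→d11:-→d12:-→d13:H2→d14:-→d15:-→d16:H3→d17:-→d18:-→d19:-→d20:-→d21:-→d22:-→d23:-→d24:-→d25:-→d26:-→d27:-→d28:-→d29:H5 -> H5
  + 0.0.0.0/0 (H1) depth=0
  lookup 105.157.20.76: bits 0110100110011101000101000100110 walk d0:H1→d1:-→d2:-→d3:-→d4:-→d5:-→d6:-→d7:-→d8:H4→d9:-→d10:-→d11:-→d12:-→d13:H2→d14:-→d15:-→d16:H3→d17:-→d18:-→d19:-→d20:-→d21:-→d22:-→d23:-→d24:-→d25:-→d26:-→d27:-→d28:-→d29:H5→d30:-→d31:H3 -> H3
  del 0.0.0.0/0 (clear depth 0)
  lookup 105.157.20.76: bits 0110100110011101000101000100110 walk d0:-→d1:-→d2:-→d3:-→d4:-→d5:-→d6:-→d7:-→d8:H4→d9:-→d10:-→d11:-→d12:-→d13:H2→d14:-→d15:-→d16:H3→d17:-→d18:-→d19:-→d20:-→d21:-→d22:-→d23:-→d24:-→d25:-→d26:-→d27:-→d28:-→d29:H5→d30:-→d31:H3 -> H3
  del 205.192.0.0/12 (clear depth 12)
  lookup 204.0.157.145: bits 1100110 walk d0:-→d1:-→d2:-→d3:-→d4:-→d5:-→d6:H4→d7:- -> H4
  lookup 105.0.199.136: bits 01101001 walk d0:-→d1:-→d2:-→d3:-→d4:-→d5:-→d6:-→d7:-→d8:H4 -> H4
  del 204.0.0.0/6 (clear depth 6)
  lookup 205.0.0.22: bits 11001101 walk d0:-→d1:-→d2:-→d3:-→d4:-→d5:-→d6:-→d7:-→d8:H2 -> H2
  lookup 205.0.0.19: bits 11001101 walk d0:-→d1:-→d2:-→d3:-→d4:-→d5:-→d6:-→d7:-→d8:H2 -> H2
  + 105.0.0.0/8 (H0) depth=8
  + 205.204.240.0/20 (H5) depth=20
  lookup 105.157.20.72: bits 01101001100111010001010001001 walk d0:-→d1:-→d2:-→d3:-→d4:-→d5:-→d6:-→d7:-→d8:H0→d9:-→d10:-→d11:-→d12:-→d13:H2→d14:-→d15:-→d16:H3→d17:-→d18:-→d19:-→d20:-→d21:-→d22:-→d23:-→d24:-→d25:-→d26:-→d27:-→d28:-→d29:H5 -> H5
  del 105.157.20.72/29 (clear depth 29)
  + 105.144.0.0/12 (H0) depth=12
  lookup 105.144.0.1: bits 011010011001 walk d0:-→d1:-→d2:-→d3:-→d4:-→d5:-→d6:-→d7:-→d8:H0→d9:-→d10:-→d11:-→d12:H0 -> H0

== LOOKUPS ==
["H3","H3","H0","H0","H4","H2","H4","H5","H3","H3","H4","H4","H2","H2","H5","H0"]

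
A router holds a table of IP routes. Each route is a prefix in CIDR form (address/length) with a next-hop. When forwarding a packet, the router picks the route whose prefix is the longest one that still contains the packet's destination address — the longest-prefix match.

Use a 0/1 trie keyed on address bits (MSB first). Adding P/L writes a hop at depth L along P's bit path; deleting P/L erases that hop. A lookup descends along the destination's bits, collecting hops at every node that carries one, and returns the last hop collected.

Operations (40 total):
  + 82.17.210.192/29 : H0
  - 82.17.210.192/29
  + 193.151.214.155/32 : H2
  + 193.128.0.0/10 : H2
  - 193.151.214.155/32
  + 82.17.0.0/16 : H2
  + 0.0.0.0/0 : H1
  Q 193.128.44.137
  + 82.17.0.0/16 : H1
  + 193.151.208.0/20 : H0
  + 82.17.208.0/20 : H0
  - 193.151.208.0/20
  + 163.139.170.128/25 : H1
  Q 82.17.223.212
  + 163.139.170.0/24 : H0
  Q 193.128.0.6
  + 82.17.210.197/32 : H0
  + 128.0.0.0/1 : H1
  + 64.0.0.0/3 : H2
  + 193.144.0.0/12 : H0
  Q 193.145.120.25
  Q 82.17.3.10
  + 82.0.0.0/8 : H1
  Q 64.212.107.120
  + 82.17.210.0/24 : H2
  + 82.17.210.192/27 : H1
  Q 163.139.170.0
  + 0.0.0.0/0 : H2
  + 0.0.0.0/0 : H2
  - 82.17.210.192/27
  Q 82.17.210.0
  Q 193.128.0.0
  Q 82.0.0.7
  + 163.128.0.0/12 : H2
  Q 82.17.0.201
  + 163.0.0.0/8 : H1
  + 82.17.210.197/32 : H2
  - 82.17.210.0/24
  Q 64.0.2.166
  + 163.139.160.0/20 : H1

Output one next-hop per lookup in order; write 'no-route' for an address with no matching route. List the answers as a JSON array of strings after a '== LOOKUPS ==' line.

Apply in order:
  + 82.17.210.192/29 (H0) depth=29
  - 82.17.210.192/29 clear@29
  + 193.151.214.155/32 (H2) depth=32
  + 193.128.0.0/10 (H2) depth=10
  - 193.151.214.155/32 clear@32
  + 82.17.0.0/16 (H2) depth=16
  + 0.0.0.0/0 (H1) depth=0
  ? 193.128.44.137  path d0:H1→d1:-→d2:-→d3:-→d4:-→d5:-→d6:-→d7:-→d8:-→d9:-→d10:H2→d11:-  best=H2
  + 82.17.0.0/16 (H1) depth=16
  + 193.151.208.0/20 (H0) depth=20
  + 82.17.208.0/20 (H0) depth=20
  - 193.151.208.0/20 clear@20
  + 163.139.170.128/25 (H1) depth=25
  ? 82.17.223.212  path d0:H1→d1:-→d2:-→d3:-→d4:-→d5:-→d6:-→d7:-→d8:-→d9:-→d10:-→d11:-→d12:-→d13:-→d14:-→d15:-→d16:H1→d17:-→d18:-→d19:-→d20:H0  best=H0
  + 163.139.170.0/24 (H0) depth=24
  ? 193.128.0.6  path d0:H1→d1:-→d2:-→d3:-→d4:-→d5:-→d6:-→d7:-→d8:-→d9:-→d10:H2→d11:-  best=H2
  + 82.17.210.197/32 (H0) depth=32
  + 128.0.0.0/1 (H1) depth=1
  + 64.0.0.0/3 (H2) depth=3
  + 193.144.0.0/12 (H0) depth=12
  ? 193.145.120.25  path d0:H1→d1:H1→d2:-→d3:-→d4:-→d5:-→d6:-→d7:-→d8:-→d9:-→d10:H2→d11:-→d12:H0→d13:-  best=H0
  ? 82.17.3.10  path d0:H1→d1:-→d2:-→d3:H2→d4:-→d5:-→d6:-→d7:-→d8:-→d9:-→d10:-→d11:-→d12:-→d13:-→d14:-→d15:-→d16:H1  best=H1
  + 82.0.0.0/8 (H1) depth=8
  ? 64.212.107.120  path d0:H1→d1:-→d2:-→d3:H2  best=H2
  + 82.17.210.0/24 (H2) depth=24
  + 82.17.210.192/27 (H1) depth=27
  ? 163.139.170.0  path d0:H1→d1:H1→d2:-→d3:-→d4:-→d5:-→d6:-→d7:-→d8:-→d9:-→d10:-→d11:-→d12:-→d13:-→d14:-→d15:-→d16:-→d17:-→d18:-→d19:-→d20:-→d21:-→d22:-→d23:-→d24:H0  best=H0
  + 0.0.0.0/0 (H2) depth=0
  + 0.0.0.0/0 (H2) depth=0
  - 82.17.210.192/27 clear@27
  ? 82.17.210.0  path d0:H2→d1:-→d2:-→d3:H2→d4:-→d5:-→d6:-→d7:-→d8:H1→d9:-→d10:-→d11:-→d12:-→d13:-→d14:-→d15:-→d16:H1→d17:-→d18:-→d19:-→d20:H0→d21:-→d22:-→d23:-→d24:H2  best=H2
  ? 193.128.0.0  path d0:H2→d1:H1→d2:-→d3:-→d4:-→d5:-→d6:-→d7:-→d8:-→d9:-→d10:H2→d11:-  best=H2
  ? 82.0.0.7  path d0:H2→d1:-→d2:-→d3:H2→d4:-→d5:-→d6:-→d7:-→d8:H1→d9:-→d10:-→d11:-  best=H1
  + 163.128.0.0/12 (H2) depth=12
  ? 82.17.0.201  path d0:H2→d1:-→d2:-→d3:H2→d4:-→d5:-→d6:-→d7:-→d8:H1→d9:-→d10:-→d11:-→d12:-→d13:-→d14:-→d15:-→d16:H1  best=H1
  + 163.0.0.0/8 (H1) depth=8
  + 82.17.210.197/32 (H2) depth=32
  - 82.17.210.0/24 clear@24
  ? 64.0.2.166  path d0:H2→d1:-→d2:-→d3:H2  best=H2
  + 163.139.160.0/20 (H1) depth=20

== LOOKUPS ==
["H2","H0","H2","H0","H1","H2","H0","H2","H2","H1","H1","H2"]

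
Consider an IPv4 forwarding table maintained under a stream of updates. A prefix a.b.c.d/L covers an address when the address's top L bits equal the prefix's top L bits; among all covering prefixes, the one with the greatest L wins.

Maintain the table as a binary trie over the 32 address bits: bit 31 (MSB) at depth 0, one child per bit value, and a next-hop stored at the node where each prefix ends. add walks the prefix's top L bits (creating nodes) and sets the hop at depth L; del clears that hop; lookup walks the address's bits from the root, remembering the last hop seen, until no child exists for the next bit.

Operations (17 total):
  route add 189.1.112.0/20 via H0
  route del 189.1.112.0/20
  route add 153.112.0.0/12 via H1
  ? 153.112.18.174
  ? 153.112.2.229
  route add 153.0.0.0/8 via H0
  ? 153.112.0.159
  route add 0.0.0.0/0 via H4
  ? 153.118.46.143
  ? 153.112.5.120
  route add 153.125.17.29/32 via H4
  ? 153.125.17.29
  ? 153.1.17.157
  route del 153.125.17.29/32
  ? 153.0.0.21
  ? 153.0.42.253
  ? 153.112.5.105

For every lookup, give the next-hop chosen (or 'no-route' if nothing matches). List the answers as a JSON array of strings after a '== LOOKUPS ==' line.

Apply in order:
  + 189.1.112.0/20 (H0) depth=20
  - 189.1.112.0/20 clear@20
  + 153.112.0.0/12 (H1) depth=12
  ? 153.112.18.174  path d0:-→d1:-→d2:-→d3:-→d4:-→d5:-→d6:-→d7:-→d8:-→d9:-→d10:-→d11:-→d12:H1  best=H1
  ? 153.112.2.229  path d0:-→d1:-→d2:-→d3:-→d4:-→d5:-→d6:-→d7:-→d8:-→d9:-→d10:-→d11:-→d12:H1  best=H1
  + 153.0.0.0/8 (H0) depth=8
  ? 153.112.0.159  path d0:-→d1:-→d2:-→d3:-→d4:-→d5:-→d6:-→d7:-→d8:H0→d9:-→d10:-→d11:-→d12:H1  best=H1
  + 0.0.0.0/0 (H4) depth=0
  ? 153.118.46.143  path d0:H4→d1:-→d2:-→d3:-→d4:-→d5:-→d6:-→d7:-→d8:H0→d9:-→d10:-→d11:-→d12:H1  best=H1
  ? 153.112.5.120  path d0:H4→d1:-→d2:-→d3:-→d4:-→d5:-→d6:-→d7:-→d8:H0→d9:-→d10:-→d11:-→d12:H1  best=H1
  + 153.125.17.29/32 (H4) depth=32
  ? 153.125.17.29  path d0:H4→d1:-→d2:-→d3:-→d4:-→d5:-→d6:-→d7:-→d8:H0→d9:-→d10:-→d11:-→d12:H1→d13:-→d14:-→d15:-→d16:-→d17:-→d18:-→d19:-→d20:-→d21:-→d22:-→d23:-→d24:-→d25:-→d26:-→d27:-→d28:-→d29:-→d30:-→d31:-→d32:H4  best=H4
  ? 153.1.17.157  path d0:H4→d1:-→d2:-→d3:-→d4:-→d5:-→d6:-→d7:-→d8:H0→d9:-  best=H0
  - 153.125.17.29/32 clear@32
  ? 153.0.0.21  path d0:H4→d1:-→d2:-→d3:-→d4:-→d5:-→d6:-→d7:-→d8:H0→d9:-  best=H0
  ? 153.0.42.253  path d0:H4→d1:-→d2:-→d3:-→d4:-→d5:-→d6:-→d7:-→d8:H0→d9:-  best=H0
  ? 153.112.5.105  path d0:H4→d1:-→d2:-→d3:-→d4:-→d5:-→d6:-→d7:-→d8:H0→d9:-→d10:-→d11:-→d12:H1  best=H1

== LOOKUPS ==
["H1","H1","H1","H1","H1","H4","H0","H0","H0","H1"]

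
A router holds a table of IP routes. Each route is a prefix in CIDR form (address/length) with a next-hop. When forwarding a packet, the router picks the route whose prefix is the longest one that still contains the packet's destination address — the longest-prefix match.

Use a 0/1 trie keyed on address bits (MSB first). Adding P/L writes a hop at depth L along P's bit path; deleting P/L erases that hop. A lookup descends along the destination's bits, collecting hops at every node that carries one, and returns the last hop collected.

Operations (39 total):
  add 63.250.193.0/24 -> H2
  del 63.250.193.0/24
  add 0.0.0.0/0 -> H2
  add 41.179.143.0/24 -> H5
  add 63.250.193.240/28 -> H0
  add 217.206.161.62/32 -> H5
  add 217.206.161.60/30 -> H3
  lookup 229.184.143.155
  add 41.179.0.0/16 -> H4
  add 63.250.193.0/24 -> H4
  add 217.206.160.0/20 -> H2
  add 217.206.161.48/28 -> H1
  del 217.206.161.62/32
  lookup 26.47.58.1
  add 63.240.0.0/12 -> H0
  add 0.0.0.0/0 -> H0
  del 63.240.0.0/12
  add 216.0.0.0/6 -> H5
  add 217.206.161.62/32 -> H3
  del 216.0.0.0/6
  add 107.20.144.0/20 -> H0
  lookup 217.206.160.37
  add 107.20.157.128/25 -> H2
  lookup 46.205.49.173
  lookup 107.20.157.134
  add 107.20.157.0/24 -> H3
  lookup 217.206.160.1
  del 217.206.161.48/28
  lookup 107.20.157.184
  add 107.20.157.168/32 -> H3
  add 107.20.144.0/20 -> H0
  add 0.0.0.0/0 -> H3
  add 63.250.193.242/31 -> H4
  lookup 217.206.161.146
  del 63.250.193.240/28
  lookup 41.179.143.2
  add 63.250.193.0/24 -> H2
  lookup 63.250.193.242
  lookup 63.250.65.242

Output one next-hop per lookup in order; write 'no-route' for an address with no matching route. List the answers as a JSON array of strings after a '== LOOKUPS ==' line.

Trace:
  + 63.250.193.0/24 (H2) depth=24
  - 63.250.193.0/24 clear@24
  + 0.0.0.0/0 (H2) depth=0
  + 41.179.143.0/24 (H5) depth=24
  + 63.250.193.240/28 (H0) depth=28
  + 217.206.161.62/32 (H5) depth=32
  + 217.206.161.60/30 (H3) depth=30
  lookup 229.184.143.155: bits 11 walk d0:H2→d1:-→d2:- -> H2
  + 41.179.0.0/16 (H4) depth=16
  + 63.250.193.0/24 (H4) depth=24
  + 217.206.160.0/20 (H2) depth=20
  + 217.206.161.48/28 (H1) depth=28
  - 217.206.161.62/32 clear@32
  lookup 26.47.58.1: bits 00 walk d0:H2→d1:-→d2:- -> H2
  + 63.240.0.0/12 (H0) depth=12
  + 0.0.0.0/0 (H0) depth=0
  - 63.240.0.0/12 clear@12
  + 216.0.0.0/6 (H5) depth=6
  + 217.206.161.62/32 (H3) depth=32
  - 216.0.0.0/6 clear@6
  + 107.20.144.0/20 (H0) depth=20
  lookup 217.206.160.37: bits 11011001110011101010000 walk d0:H0→d1:-→d2:-→d3:-→d4:-→d5:-→d6:-→d7:-→d8:-→d9:-→d10:-→d11:-→d12:-→d13:-→d14:-→d15:-→d16:-→d17:-→d18:-→d19:-→d20:H2→d21:-→d22:-→d23:- -> H2
  + 107.20.157.128/25 (H2) depth=25
  lookup 46.205.49.173: bits 00101 walk d0:H0→d1:-→d2:-→d3:-→d4:-→d5:- -> H0
  lookup 107.20.157.134: bits 0110101100010100100111011 walk d0:H0→d1:-→d2:-→d3:-→d4:-→d5:-→d6:-→d7:-→d8:-→d9:-→d10:-→d11:-→d12:-→d13:-→d14:-→d15:-→d16:-→d17:-→d18:-→d19:-→d20:H0→d21:-→d22:-→d23:-→d24:-→d25:H2 -> H2
  + 107.20.157.0/24 (H3) depth=24
  lookup 217.206.160.1: bits 11011001110011101010000 walk d0:H0→d1:-→d2:-→d3:-→d4:-→d5:-→d6:-→d7:-→d8:-→d9:-→d10:-→d11:-→d12:-→d13:-→d14:-→d15:-→d16:-→d17:-→d18:-→d19:-→d20:H2→d21:-→d22:-→d23:- -> H2
  - 217.206.161.48/28 clear@28
  lookup 107.20.157.184: bits 0110101100010100100111011 walk d0:H0→d1:-→d2:-→d3:-→d4:-→d5:-→d6:-→d7:-→d8:-→d9:-→d10:-→d11:-→d12:-→d13:-→d14:-→d15:-→d16:-→d17:-→d18:-→d19:-→d20:H0→d21:-→d22:-→d23:-→d24:H3→d25:H2 -> H2
  + 107.20.157.168/32 (H3) depth=32
  + 107.20.144.0/20 (H0) depth=20
  + 0.0.0.0/0 (H3) depth=0
  + 63.250.193.242/31 (H4) depth=31
  lookup 217.206.161.146: bits 110110011100111010100001 walk d0:H3→d1:-→d2:-→d3:-→d4:-→d5:-→d6:-→d7:-→d8:-→d9:-→d10:-→d11:-→d12:-→d13:-→d14:-→d15:-→d16:-→d17:-→d18:-→d19:-→d20:H2→d21:-→d22:-→d23:-→d24:- -> H2
  - 63.250.193.240/28 clear@28
  lookup 41.179.143.2: bits 001010011011001110001111 walk d0:H3→d1:-→d2:-→d3:-→d4:-→d5:-→d6:-→d7:-→d8:-→d9:-→d10:-→d11:-→d12:-→d13:-→d14:-→d15:-→d16:H4→d17:-→d18:-→d19:-→d20:-→d21:-→d22:-→d23:-→d24:H5 -> H5
  + 63.250.193.0/24 (H2) depth=24
  lookup 63.250.193.242: bits 0011111111111010110000011111001 walk d0:H3→d1:-→d2:-→d3:-→d4:-→d5:-→d6:-→d7:-→d8:-→d9:-→d10:-→d11:-→d12:-→d13:-→d14:-→d15:-→d16:-→d17:-→d18:-→d19:-→d20:-→d21:-→d22:-→d23:-→d24:H2→d25:-→d26:-→d27:-→d28:-→d29:-→d30:-→d31:H4 -> H4
  lookup 63.250.65.242: bits 0011111111111010 walk d0:H3→d1:-→d2:-→d3:-→d4:-→d5:-→d6:-→d7:-→d8:-→d9:-→d10:-→d11:-→d12:-→d13:-→d14:-→d15:-→d16:- -> H3

== LOOKUPS ==
["H2","H2","H2","H0","H2","H2","H2","H2","H5","H4","H3"]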